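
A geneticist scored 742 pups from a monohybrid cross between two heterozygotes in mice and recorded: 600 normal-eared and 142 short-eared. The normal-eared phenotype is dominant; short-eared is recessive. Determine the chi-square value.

For a monohybrid cross between heterozygotes with complete dominance, the expected phenotypic ratio is 3:1.
Total ratio parts = 4. Expected numbers out of 742:
  normal-eared: 742 × 3/4 = 556.5
  short-eared: 742 × 1/4 = 185.5
χ² = Σ (O − E)² / E
  normal-eared: (600 − 556.5)² / 556.5 = 3.4003
  short-eared: (142 − 185.5)² / 185.5 = 10.2008
χ² = 3.4003 + 10.2008 = 13.6011 ≈ 13.601

13.601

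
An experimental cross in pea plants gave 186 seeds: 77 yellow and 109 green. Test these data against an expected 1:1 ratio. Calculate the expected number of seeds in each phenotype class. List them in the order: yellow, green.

Under the 1:1 hypothesis (Σ ratio = 2, N = 186):
  yellow: 186 × 1/2 = 93
  green: 186 × 1/2 = 93

93, 93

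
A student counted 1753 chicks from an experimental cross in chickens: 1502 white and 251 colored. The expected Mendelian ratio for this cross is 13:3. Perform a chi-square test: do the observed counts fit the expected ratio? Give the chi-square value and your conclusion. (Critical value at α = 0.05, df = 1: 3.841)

22.599; not consistent

Under the 13:3 hypothesis (Σ ratio = 16, N = 1753):
  white: 1753 × 13/16 = 1424.3125
  colored: 1753 × 3/16 = 328.6875
χ² = Σ (O − E)² / E
  white: (1502 − 1424.3125)² / 1424.3125 = 4.2374
  colored: (251 − 328.6875)² / 328.6875 = 18.3620
χ² = 4.2374 + 18.3620 = 22.5994 ≈ 22.599
Degrees of freedom = 2 − 1 = 1; critical value at α = 0.05 is 3.841.
Since 22.599 > 3.841, we reject the null hypothesis — the data do not fit the 13:3 ratio.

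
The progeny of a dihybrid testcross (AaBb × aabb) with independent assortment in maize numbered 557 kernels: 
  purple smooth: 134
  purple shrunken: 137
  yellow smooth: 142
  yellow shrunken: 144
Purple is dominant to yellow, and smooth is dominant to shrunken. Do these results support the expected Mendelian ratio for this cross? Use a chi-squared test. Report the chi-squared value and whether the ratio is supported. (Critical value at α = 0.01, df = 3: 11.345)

0.451; consistent

A dihybrid testcross with independent assortment gives a 1:1:1:1 ratio.
Total ratio parts = 4. Expected numbers out of 557:
  purple smooth: 557 × 1/4 = 139.25
  purple shrunken: 557 × 1/4 = 139.25
  yellow smooth: 557 × 1/4 = 139.25
  yellow shrunken: 557 × 1/4 = 139.25
χ² = Σ (O − E)² / E
  purple smooth: (134 − 139.25)² / 139.25 = 0.1979
  purple shrunken: (137 − 139.25)² / 139.25 = 0.0364
  yellow smooth: (142 − 139.25)² / 139.25 = 0.0543
  yellow shrunken: (144 − 139.25)² / 139.25 = 0.1620
χ² = 0.1979 + 0.0364 + 0.0543 + 0.1620 = 0.4506 ≈ 0.451
Degrees of freedom = 4 − 1 = 3; critical value at α = 0.01 is 11.345.
Since 0.451 < 11.345, we fail to reject the null hypothesis — the data are consistent with the 1:1:1:1 ratio.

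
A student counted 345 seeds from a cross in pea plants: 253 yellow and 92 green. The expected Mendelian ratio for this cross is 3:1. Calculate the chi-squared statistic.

0.511

Expected counts for N = 345 under a 3:1 ratio (total parts = 4):
  yellow: 345 × 3/4 = 258.75
  green: 345 × 1/4 = 86.25
χ² = Σ (O − E)² / E
  yellow: (253 − 258.75)² / 258.75 = 0.1278
  green: (92 − 86.25)² / 86.25 = 0.3833
χ² = 0.1278 + 0.3833 = 0.5111 ≈ 0.511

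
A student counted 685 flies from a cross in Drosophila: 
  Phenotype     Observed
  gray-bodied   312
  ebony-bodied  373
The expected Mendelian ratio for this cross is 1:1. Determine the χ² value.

5.432

The 1:1 ratio has 2 parts, so with N = 685 the expected counts are:
  gray-bodied: 685 × 1/2 = 342.5
  ebony-bodied: 685 × 1/2 = 342.5
χ² = Σ (O − E)² / E
  gray-bodied: (312 − 342.5)² / 342.5 = 2.7161
  ebony-bodied: (373 − 342.5)² / 342.5 = 2.7161
χ² = 2.7161 + 2.7161 = 5.4322 ≈ 5.432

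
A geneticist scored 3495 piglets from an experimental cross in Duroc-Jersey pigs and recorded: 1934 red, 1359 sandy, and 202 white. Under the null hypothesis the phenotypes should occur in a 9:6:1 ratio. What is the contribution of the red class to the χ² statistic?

Under the 9:6:1 hypothesis (Σ ratio = 16, N = 3495):
  red: 3495 × 9/16 = 1965.9375
  sandy: 3495 × 6/16 = 1310.625
  white: 3495 × 1/16 = 218.4375
Contribution of red: (1934 − 1965.9375)² / 1965.9375 = 0.5188

0.519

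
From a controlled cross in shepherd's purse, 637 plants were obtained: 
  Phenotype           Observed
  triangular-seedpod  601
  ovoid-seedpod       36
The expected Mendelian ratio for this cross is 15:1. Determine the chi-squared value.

0.389

Under the 15:1 hypothesis (Σ ratio = 16, N = 637):
  triangular-seedpod: 637 × 15/16 = 597.1875
  ovoid-seedpod: 637 × 1/16 = 39.8125
χ² = Σ (O − E)² / E
  triangular-seedpod: (601 − 597.1875)² / 597.1875 = 0.0243
  ovoid-seedpod: (36 − 39.8125)² / 39.8125 = 0.3651
χ² = 0.0243 + 0.3651 = 0.3894 ≈ 0.389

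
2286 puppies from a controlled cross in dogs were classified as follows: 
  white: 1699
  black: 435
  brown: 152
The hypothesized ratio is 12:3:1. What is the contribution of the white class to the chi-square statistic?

0.140

The 12:3:1 ratio has 16 parts, so with N = 2286 the expected counts are:
  white: 2286 × 12/16 = 1714.5
  black: 2286 × 3/16 = 428.625
  brown: 2286 × 1/16 = 142.875
Contribution of white: (1699 − 1714.5)² / 1714.5 = 0.1401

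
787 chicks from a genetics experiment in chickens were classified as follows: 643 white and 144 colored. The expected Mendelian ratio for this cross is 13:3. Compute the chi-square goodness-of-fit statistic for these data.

Expected counts for N = 787 under a 13:3 ratio (total parts = 16):
  white: 787 × 13/16 = 639.4375
  colored: 787 × 3/16 = 147.5625
χ² = Σ (O − E)² / E
  white: (643 − 639.4375)² / 639.4375 = 0.0198
  colored: (144 − 147.5625)² / 147.5625 = 0.0860
χ² = 0.0198 + 0.0860 = 0.1058 ≈ 0.106

0.106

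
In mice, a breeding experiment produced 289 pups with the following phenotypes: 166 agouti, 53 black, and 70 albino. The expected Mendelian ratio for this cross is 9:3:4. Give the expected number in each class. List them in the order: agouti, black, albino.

The 9:3:4 ratio has 16 parts, so with N = 289 the expected counts are:
  agouti: 289 × 9/16 = 162.5625
  black: 289 × 3/16 = 54.1875
  albino: 289 × 4/16 = 72.25

162.5625, 54.1875, 72.25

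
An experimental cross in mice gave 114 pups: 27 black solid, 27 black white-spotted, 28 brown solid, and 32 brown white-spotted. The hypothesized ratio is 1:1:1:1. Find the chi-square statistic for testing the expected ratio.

0.596

Expected counts for N = 114 under a 1:1:1:1 ratio (total parts = 4):
  black solid: 114 × 1/4 = 28.5
  black white-spotted: 114 × 1/4 = 28.5
  brown solid: 114 × 1/4 = 28.5
  brown white-spotted: 114 × 1/4 = 28.5
χ² = Σ (O − E)² / E
  black solid: (27 − 28.5)² / 28.5 = 0.0789
  black white-spotted: (27 − 28.5)² / 28.5 = 0.0789
  brown solid: (28 − 28.5)² / 28.5 = 0.0088
  brown white-spotted: (32 − 28.5)² / 28.5 = 0.4298
χ² = 0.0789 + 0.0789 + 0.0088 + 0.4298 = 0.5964 ≈ 0.596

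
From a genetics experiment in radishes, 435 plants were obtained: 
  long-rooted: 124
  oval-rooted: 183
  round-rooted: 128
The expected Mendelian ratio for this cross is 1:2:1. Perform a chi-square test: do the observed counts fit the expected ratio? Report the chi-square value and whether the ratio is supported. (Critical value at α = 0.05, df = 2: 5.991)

11.018; not consistent

Total ratio parts = 4. Expected numbers out of 435:
  long-rooted: 435 × 1/4 = 108.75
  oval-rooted: 435 × 2/4 = 217.5
  round-rooted: 435 × 1/4 = 108.75
χ² = Σ (O − E)² / E
  long-rooted: (124 − 108.75)² / 108.75 = 2.1385
  oval-rooted: (183 − 217.5)² / 217.5 = 5.4724
  round-rooted: (128 − 108.75)² / 108.75 = 3.4075
χ² = 2.1385 + 5.4724 + 3.4075 = 11.0184 ≈ 11.018
Degrees of freedom = 3 − 1 = 2; critical value at α = 0.05 is 5.991.
Since 11.018 > 5.991, we reject the null hypothesis — the data do not fit the 1:2:1 ratio.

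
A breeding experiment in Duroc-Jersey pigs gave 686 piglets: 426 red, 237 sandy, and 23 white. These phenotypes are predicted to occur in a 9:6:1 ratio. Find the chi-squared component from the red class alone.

4.172

The 9:6:1 ratio has 16 parts, so with N = 686 the expected counts are:
  red: 686 × 9/16 = 385.875
  sandy: 686 × 6/16 = 257.25
  white: 686 × 1/16 = 42.875
Contribution of red: (426 − 385.875)² / 385.875 = 4.1724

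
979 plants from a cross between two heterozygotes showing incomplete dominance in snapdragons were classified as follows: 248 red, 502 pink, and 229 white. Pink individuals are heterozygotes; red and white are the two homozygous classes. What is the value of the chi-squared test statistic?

With incomplete dominance, a heterozygote × heterozygote cross gives a 1:2:1 phenotypic ratio.
Expected counts for N = 979 under a 1:2:1 ratio (total parts = 4):
  red: 979 × 1/4 = 244.75
  pink: 979 × 2/4 = 489.5
  white: 979 × 1/4 = 244.75
χ² = Σ (O − E)² / E
  red: (248 − 244.75)² / 244.75 = 0.0432
  pink: (502 − 489.5)² / 489.5 = 0.3192
  white: (229 − 244.75)² / 244.75 = 1.0135
χ² = 0.0432 + 0.3192 + 1.0135 = 1.3759 ≈ 1.376

1.376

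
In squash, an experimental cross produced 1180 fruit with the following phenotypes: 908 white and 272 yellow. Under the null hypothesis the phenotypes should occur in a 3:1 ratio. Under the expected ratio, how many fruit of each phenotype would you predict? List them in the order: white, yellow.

Total ratio parts = 4. Expected numbers out of 1180:
  white: 1180 × 3/4 = 885
  yellow: 1180 × 1/4 = 295

885, 295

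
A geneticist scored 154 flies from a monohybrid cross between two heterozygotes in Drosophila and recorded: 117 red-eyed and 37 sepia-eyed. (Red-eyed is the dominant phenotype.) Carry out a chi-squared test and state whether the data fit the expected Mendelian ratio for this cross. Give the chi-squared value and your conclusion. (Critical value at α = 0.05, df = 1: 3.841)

0.078; consistent

For a monohybrid cross between heterozygotes with complete dominance, the expected phenotypic ratio is 3:1.
The 3:1 ratio has 4 parts, so with N = 154 the expected counts are:
  red-eyed: 154 × 3/4 = 115.5
  sepia-eyed: 154 × 1/4 = 38.5
χ² = Σ (O − E)² / E
  red-eyed: (117 − 115.5)² / 115.5 = 0.0195
  sepia-eyed: (37 − 38.5)² / 38.5 = 0.0584
χ² = 0.0195 + 0.0584 = 0.0779 ≈ 0.078
Degrees of freedom = 2 − 1 = 1; critical value at α = 0.05 is 3.841.
Since 0.078 < 3.841, we fail to reject the null hypothesis — the data are consistent with the 3:1 ratio.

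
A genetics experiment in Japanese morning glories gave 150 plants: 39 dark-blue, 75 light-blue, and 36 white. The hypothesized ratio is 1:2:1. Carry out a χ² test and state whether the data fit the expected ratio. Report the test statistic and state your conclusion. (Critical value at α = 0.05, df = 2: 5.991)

Expected counts for N = 150 under a 1:2:1 ratio (total parts = 4):
  dark-blue: 150 × 1/4 = 37.5
  light-blue: 150 × 2/4 = 75
  white: 150 × 1/4 = 37.5
χ² = Σ (O − E)² / E
  dark-blue: (39 − 37.5)² / 37.5 = 0.0600
  light-blue: (75 − 75)² / 75 = 0.0000
  white: (36 − 37.5)² / 37.5 = 0.0600
χ² = 0.0600 + 0.0000 + 0.0600 = 0.120
Degrees of freedom = 3 − 1 = 2; critical value at α = 0.05 is 5.991.
Since 0.120 < 5.991, we fail to reject the null hypothesis — the data are consistent with the 1:2:1 ratio.

0.120; consistent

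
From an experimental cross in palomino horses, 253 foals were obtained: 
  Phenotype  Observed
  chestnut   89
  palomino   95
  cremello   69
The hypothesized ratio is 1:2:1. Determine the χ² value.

18.850

Total ratio parts = 4. Expected numbers out of 253:
  chestnut: 253 × 1/4 = 63.25
  palomino: 253 × 2/4 = 126.5
  cremello: 253 × 1/4 = 63.25
χ² = Σ (O − E)² / E
  chestnut: (89 − 63.25)² / 63.25 = 10.4832
  palomino: (95 − 126.5)² / 126.5 = 7.8439
  cremello: (69 − 63.25)² / 63.25 = 0.5227
χ² = 10.4832 + 7.8439 + 0.5227 = 18.8498 ≈ 18.850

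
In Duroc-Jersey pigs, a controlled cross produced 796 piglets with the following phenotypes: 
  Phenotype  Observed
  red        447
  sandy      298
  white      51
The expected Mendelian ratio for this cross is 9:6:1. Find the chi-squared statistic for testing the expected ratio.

Under the 9:6:1 hypothesis (Σ ratio = 16, N = 796):
  red: 796 × 9/16 = 447.75
  sandy: 796 × 6/16 = 298.5
  white: 796 × 1/16 = 49.75
χ² = Σ (O − E)² / E
  red: (447 − 447.75)² / 447.75 = 0.0013
  sandy: (298 − 298.5)² / 298.5 = 0.0008
  white: (51 − 49.75)² / 49.75 = 0.0314
χ² = 0.0013 + 0.0008 + 0.0314 = 0.0335 ≈ 0.034

0.034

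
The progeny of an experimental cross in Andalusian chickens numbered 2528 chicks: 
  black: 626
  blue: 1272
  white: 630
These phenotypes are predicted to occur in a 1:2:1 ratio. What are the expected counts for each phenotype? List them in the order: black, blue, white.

The 1:2:1 ratio has 4 parts, so with N = 2528 the expected counts are:
  black: 2528 × 1/4 = 632
  blue: 2528 × 2/4 = 1264
  white: 2528 × 1/4 = 632

632, 1264, 632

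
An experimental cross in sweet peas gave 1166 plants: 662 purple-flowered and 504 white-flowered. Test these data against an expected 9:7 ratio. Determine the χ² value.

0.131

The 9:7 ratio has 16 parts, so with N = 1166 the expected counts are:
  purple-flowered: 1166 × 9/16 = 655.875
  white-flowered: 1166 × 7/16 = 510.125
χ² = Σ (O − E)² / E
  purple-flowered: (662 − 655.875)² / 655.875 = 0.0572
  white-flowered: (504 − 510.125)² / 510.125 = 0.0735
χ² = 0.0572 + 0.0735 = 0.1307 ≈ 0.131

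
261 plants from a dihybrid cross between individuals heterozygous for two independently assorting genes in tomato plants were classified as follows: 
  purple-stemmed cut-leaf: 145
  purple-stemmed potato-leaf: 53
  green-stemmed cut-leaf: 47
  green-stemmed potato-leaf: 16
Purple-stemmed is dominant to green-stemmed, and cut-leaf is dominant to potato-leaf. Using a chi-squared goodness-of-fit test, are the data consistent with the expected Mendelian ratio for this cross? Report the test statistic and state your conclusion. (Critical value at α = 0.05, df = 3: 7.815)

0.442; consistent

A dihybrid F₂ with independent assortment and complete dominance at both loci gives a 9:3:3:1 phenotypic ratio.
Total ratio parts = 16. Expected numbers out of 261:
  purple-stemmed cut-leaf: 261 × 9/16 = 146.8125
  purple-stemmed potato-leaf: 261 × 3/16 = 48.9375
  green-stemmed cut-leaf: 261 × 3/16 = 48.9375
  green-stemmed potato-leaf: 261 × 1/16 = 16.3125
χ² = Σ (O − E)² / E
  purple-stemmed cut-leaf: (145 − 146.8125)² / 146.8125 = 0.0224
  purple-stemmed potato-leaf: (53 − 48.9375)² / 48.9375 = 0.3372
  green-stemmed cut-leaf: (47 − 48.9375)² / 48.9375 = 0.0767
  green-stemmed potato-leaf: (16 − 16.3125)² / 16.3125 = 0.0060
χ² = 0.0224 + 0.3372 + 0.0767 + 0.0060 = 0.4423 ≈ 0.442
Degrees of freedom = 4 − 1 = 3; critical value at α = 0.05 is 7.815.
Since 0.442 < 7.815, we fail to reject the null hypothesis — the data are consistent with the 9:3:3:1 ratio.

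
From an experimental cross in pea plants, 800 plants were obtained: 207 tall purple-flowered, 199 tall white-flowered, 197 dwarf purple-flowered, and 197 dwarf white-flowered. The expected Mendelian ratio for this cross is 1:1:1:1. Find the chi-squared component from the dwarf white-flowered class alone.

0.045

Total ratio parts = 4. Expected numbers out of 800:
  tall purple-flowered: 800 × 1/4 = 200
  tall white-flowered: 800 × 1/4 = 200
  dwarf purple-flowered: 800 × 1/4 = 200
  dwarf white-flowered: 800 × 1/4 = 200
Contribution of dwarf white-flowered: (197 − 200)² / 200 = 0.0450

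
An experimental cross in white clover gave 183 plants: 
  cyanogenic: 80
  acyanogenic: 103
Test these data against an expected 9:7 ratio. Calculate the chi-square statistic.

11.683

Total ratio parts = 16. Expected numbers out of 183:
  cyanogenic: 183 × 9/16 = 102.9375
  acyanogenic: 183 × 7/16 = 80.0625
χ² = Σ (O − E)² / E
  cyanogenic: (80 − 102.9375)² / 102.9375 = 5.1111
  acyanogenic: (103 − 80.0625)² / 80.0625 = 6.5715
χ² = 5.1111 + 6.5715 = 11.6826 ≈ 11.683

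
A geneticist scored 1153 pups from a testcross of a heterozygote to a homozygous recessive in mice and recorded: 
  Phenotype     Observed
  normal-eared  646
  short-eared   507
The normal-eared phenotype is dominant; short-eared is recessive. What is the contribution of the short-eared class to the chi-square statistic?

8.379

A testcross of a heterozygote (Aa × aa) gives a 1:1 phenotypic ratio.
Under the 1:1 hypothesis (Σ ratio = 2, N = 1153):
  normal-eared: 1153 × 1/2 = 576.5
  short-eared: 1153 × 1/2 = 576.5
Contribution of short-eared: (507 − 576.5)² / 576.5 = 8.3786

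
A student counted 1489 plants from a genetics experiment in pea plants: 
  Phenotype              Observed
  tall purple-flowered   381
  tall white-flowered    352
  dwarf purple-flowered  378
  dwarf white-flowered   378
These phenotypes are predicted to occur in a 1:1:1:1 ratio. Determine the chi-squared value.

1.485

Total ratio parts = 4. Expected numbers out of 1489:
  tall purple-flowered: 1489 × 1/4 = 372.25
  tall white-flowered: 1489 × 1/4 = 372.25
  dwarf purple-flowered: 1489 × 1/4 = 372.25
  dwarf white-flowered: 1489 × 1/4 = 372.25
χ² = Σ (O − E)² / E
  tall purple-flowered: (381 − 372.25)² / 372.25 = 0.2057
  tall white-flowered: (352 − 372.25)² / 372.25 = 1.1016
  dwarf purple-flowered: (378 − 372.25)² / 372.25 = 0.0888
  dwarf white-flowered: (378 − 372.25)² / 372.25 = 0.0888
χ² = 0.2057 + 1.1016 + 0.0888 + 0.0888 = 1.4849 ≈ 1.485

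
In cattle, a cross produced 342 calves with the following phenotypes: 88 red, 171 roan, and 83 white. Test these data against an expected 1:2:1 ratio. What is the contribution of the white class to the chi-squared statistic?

0.073

Under the 1:2:1 hypothesis (Σ ratio = 4, N = 342):
  red: 342 × 1/4 = 85.5
  roan: 342 × 2/4 = 171
  white: 342 × 1/4 = 85.5
Contribution of white: (83 − 85.5)² / 85.5 = 0.0731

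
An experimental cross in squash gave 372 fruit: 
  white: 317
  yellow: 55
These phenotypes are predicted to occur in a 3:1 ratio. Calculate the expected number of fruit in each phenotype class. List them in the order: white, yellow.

Under the 3:1 hypothesis (Σ ratio = 4, N = 372):
  white: 372 × 3/4 = 279
  yellow: 372 × 1/4 = 93

279, 93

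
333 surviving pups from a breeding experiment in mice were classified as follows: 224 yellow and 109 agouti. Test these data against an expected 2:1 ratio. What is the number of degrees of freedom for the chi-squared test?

A goodness-of-fit test with 2 phenotype classes has df = 2 − 1 = 1.

1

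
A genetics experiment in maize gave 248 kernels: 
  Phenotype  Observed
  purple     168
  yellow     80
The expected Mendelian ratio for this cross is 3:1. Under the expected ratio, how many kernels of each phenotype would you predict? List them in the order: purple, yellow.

The 3:1 ratio has 4 parts, so with N = 248 the expected counts are:
  purple: 248 × 3/4 = 186
  yellow: 248 × 1/4 = 62

186, 62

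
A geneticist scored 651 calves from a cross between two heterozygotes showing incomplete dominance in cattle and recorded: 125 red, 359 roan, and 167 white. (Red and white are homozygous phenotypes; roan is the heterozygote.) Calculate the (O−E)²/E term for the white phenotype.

0.111

With incomplete dominance, a heterozygote × heterozygote cross gives a 1:2:1 phenotypic ratio.
Total ratio parts = 4. Expected numbers out of 651:
  red: 651 × 1/4 = 162.75
  roan: 651 × 2/4 = 325.5
  white: 651 × 1/4 = 162.75
Contribution of white: (167 − 162.75)² / 162.75 = 0.1110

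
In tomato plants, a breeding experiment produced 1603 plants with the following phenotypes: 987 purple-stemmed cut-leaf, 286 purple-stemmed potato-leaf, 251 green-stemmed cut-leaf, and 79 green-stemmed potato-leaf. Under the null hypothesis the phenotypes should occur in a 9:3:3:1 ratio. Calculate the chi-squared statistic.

Expected counts for N = 1603 under a 9:3:3:1 ratio (total parts = 16):
  purple-stemmed cut-leaf: 1603 × 9/16 = 901.6875
  purple-stemmed potato-leaf: 1603 × 3/16 = 300.5625
  green-stemmed cut-leaf: 1603 × 3/16 = 300.5625
  green-stemmed potato-leaf: 1603 × 1/16 = 100.1875
χ² = Σ (O − E)² / E
  purple-stemmed cut-leaf: (987 − 901.6875)² / 901.6875 = 8.0718
  purple-stemmed potato-leaf: (286 − 300.5625)² / 300.5625 = 0.7056
  green-stemmed cut-leaf: (251 − 300.5625)² / 300.5625 = 8.1728
  green-stemmed potato-leaf: (79 − 100.1875)² / 100.1875 = 4.4807
χ² = 8.0718 + 0.7056 + 8.1728 + 4.4807 = 21.4309 ≈ 21.431

21.431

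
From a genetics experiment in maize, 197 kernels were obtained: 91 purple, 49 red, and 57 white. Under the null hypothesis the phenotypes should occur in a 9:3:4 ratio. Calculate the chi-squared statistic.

8.701

Total ratio parts = 16. Expected numbers out of 197:
  purple: 197 × 9/16 = 110.8125
  red: 197 × 3/16 = 36.9375
  white: 197 × 4/16 = 49.25
χ² = Σ (O − E)² / E
  purple: (91 − 110.8125)² / 110.8125 = 3.5423
  red: (49 − 36.9375)² / 36.9375 = 3.9392
  white: (57 − 49.25)² / 49.25 = 1.2195
χ² = 3.5423 + 3.9392 + 1.2195 = 8.701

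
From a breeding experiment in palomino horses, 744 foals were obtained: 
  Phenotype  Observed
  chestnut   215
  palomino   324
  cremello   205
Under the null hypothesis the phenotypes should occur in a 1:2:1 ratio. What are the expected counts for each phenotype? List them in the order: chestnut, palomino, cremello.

Under the 1:2:1 hypothesis (Σ ratio = 4, N = 744):
  chestnut: 744 × 1/4 = 186
  palomino: 744 × 2/4 = 372
  cremello: 744 × 1/4 = 186

186, 372, 186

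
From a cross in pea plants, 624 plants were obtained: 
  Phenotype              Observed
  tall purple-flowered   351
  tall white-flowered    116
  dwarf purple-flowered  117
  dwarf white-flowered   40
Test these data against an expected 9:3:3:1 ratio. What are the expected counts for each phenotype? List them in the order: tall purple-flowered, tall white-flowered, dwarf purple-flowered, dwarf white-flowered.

351, 117, 117, 39

Expected counts for N = 624 under a 9:3:3:1 ratio (total parts = 16):
  tall purple-flowered: 624 × 9/16 = 351
  tall white-flowered: 624 × 3/16 = 117
  dwarf purple-flowered: 624 × 3/16 = 117
  dwarf white-flowered: 624 × 1/16 = 39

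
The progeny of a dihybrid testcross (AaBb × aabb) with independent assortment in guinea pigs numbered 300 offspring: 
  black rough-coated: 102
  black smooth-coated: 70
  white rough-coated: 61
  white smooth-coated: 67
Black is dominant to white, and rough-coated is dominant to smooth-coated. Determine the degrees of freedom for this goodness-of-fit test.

3

A dihybrid testcross with independent assortment gives a 1:1:1:1 ratio.
A goodness-of-fit test with 4 phenotype classes has df = 4 − 1 = 3.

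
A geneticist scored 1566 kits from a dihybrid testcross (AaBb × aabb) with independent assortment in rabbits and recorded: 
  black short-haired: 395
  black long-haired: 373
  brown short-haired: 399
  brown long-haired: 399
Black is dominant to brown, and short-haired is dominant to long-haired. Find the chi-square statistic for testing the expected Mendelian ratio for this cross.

A dihybrid testcross with independent assortment gives a 1:1:1:1 ratio.
Total ratio parts = 4. Expected numbers out of 1566:
  black short-haired: 1566 × 1/4 = 391.5
  black long-haired: 1566 × 1/4 = 391.5
  brown short-haired: 1566 × 1/4 = 391.5
  brown long-haired: 1566 × 1/4 = 391.5
χ² = Σ (O − E)² / E
  black short-haired: (395 − 391.5)² / 391.5 = 0.0313
  black long-haired: (373 − 391.5)² / 391.5 = 0.8742
  brown short-haired: (399 − 391.5)² / 391.5 = 0.1437
  brown long-haired: (399 − 391.5)² / 391.5 = 0.1437
χ² = 0.0313 + 0.8742 + 0.1437 + 0.1437 = 1.1929 ≈ 1.193

1.193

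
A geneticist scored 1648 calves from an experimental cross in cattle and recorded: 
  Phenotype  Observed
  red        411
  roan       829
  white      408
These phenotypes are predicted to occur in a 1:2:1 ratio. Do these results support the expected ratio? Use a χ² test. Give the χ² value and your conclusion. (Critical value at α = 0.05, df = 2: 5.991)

0.072; consistent

Total ratio parts = 4. Expected numbers out of 1648:
  red: 1648 × 1/4 = 412
  roan: 1648 × 2/4 = 824
  white: 1648 × 1/4 = 412
χ² = Σ (O − E)² / E
  red: (411 − 412)² / 412 = 0.0024
  roan: (829 − 824)² / 824 = 0.0303
  white: (408 − 412)² / 412 = 0.0388
χ² = 0.0024 + 0.0303 + 0.0388 = 0.0715 ≈ 0.072
Degrees of freedom = 3 − 1 = 2; critical value at α = 0.05 is 5.991.
Since 0.072 < 5.991, we fail to reject the null hypothesis — the data are consistent with the 1:2:1 ratio.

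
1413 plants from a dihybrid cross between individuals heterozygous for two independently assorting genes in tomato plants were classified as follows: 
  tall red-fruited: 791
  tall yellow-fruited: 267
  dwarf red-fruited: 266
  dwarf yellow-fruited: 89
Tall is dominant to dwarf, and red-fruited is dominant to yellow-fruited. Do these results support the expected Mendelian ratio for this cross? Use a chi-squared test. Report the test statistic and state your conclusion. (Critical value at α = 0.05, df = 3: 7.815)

A dihybrid F₂ with independent assortment and complete dominance at both loci gives a 9:3:3:1 phenotypic ratio.
Under the 9:3:3:1 hypothesis (Σ ratio = 16, N = 1413):
  tall red-fruited: 1413 × 9/16 = 794.8125
  tall yellow-fruited: 1413 × 3/16 = 264.9375
  dwarf red-fruited: 1413 × 3/16 = 264.9375
  dwarf yellow-fruited: 1413 × 1/16 = 88.3125
χ² = Σ (O − E)² / E
  tall red-fruited: (791 − 794.8125)² / 794.8125 = 0.0183
  tall yellow-fruited: (267 − 264.9375)² / 264.9375 = 0.0161
  dwarf red-fruited: (266 − 264.9375)² / 264.9375 = 0.0043
  dwarf yellow-fruited: (89 − 88.3125)² / 88.3125 = 0.0054
χ² = 0.0183 + 0.0161 + 0.0043 + 0.0054 = 0.0441 ≈ 0.044
Degrees of freedom = 4 − 1 = 3; critical value at α = 0.05 is 7.815.
Since 0.044 < 7.815, we fail to reject the null hypothesis — the data are consistent with the 9:3:3:1 ratio.

0.044; consistent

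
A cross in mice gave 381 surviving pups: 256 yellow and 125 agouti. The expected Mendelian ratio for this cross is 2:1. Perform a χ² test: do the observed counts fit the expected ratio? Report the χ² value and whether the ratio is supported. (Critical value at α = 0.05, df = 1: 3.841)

Expected counts for N = 381 under a 2:1 ratio (total parts = 3):
  yellow: 381 × 2/3 = 254
  agouti: 381 × 1/3 = 127
χ² = Σ (O − E)² / E
  yellow: (256 − 254)² / 254 = 0.0157
  agouti: (125 − 127)² / 127 = 0.0315
χ² = 0.0157 + 0.0315 = 0.0472 ≈ 0.047
Degrees of freedom = 2 − 1 = 1; critical value at α = 0.05 is 3.841.
Since 0.047 < 3.841, we fail to reject the null hypothesis — the data are consistent with the 2:1 ratio.

0.047; consistent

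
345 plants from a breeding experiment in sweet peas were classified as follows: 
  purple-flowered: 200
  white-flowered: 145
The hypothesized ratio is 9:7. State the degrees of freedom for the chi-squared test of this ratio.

A goodness-of-fit test with 2 phenotype classes has df = 2 − 1 = 1.

1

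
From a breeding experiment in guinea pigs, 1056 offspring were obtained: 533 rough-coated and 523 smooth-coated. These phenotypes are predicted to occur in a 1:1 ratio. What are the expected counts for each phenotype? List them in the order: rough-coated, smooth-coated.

528, 528

Under the 1:1 hypothesis (Σ ratio = 2, N = 1056):
  rough-coated: 1056 × 1/2 = 528
  smooth-coated: 1056 × 1/2 = 528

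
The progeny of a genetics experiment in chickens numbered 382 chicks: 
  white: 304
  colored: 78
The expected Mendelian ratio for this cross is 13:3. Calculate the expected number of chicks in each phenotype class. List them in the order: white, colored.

Total ratio parts = 16. Expected numbers out of 382:
  white: 382 × 13/16 = 310.375
  colored: 382 × 3/16 = 71.625

310.375, 71.625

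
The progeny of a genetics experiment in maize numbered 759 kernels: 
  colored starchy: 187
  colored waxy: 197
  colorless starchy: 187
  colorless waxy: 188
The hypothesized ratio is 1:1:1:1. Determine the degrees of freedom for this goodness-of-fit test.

A goodness-of-fit test with 4 phenotype classes has df = 4 − 1 = 3.

3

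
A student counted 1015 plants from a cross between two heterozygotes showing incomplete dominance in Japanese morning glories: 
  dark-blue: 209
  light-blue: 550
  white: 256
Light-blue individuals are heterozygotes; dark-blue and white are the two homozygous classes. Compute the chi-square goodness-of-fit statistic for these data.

11.471

With incomplete dominance, a heterozygote × heterozygote cross gives a 1:2:1 phenotypic ratio.
Total ratio parts = 4. Expected numbers out of 1015:
  dark-blue: 1015 × 1/4 = 253.75
  light-blue: 1015 × 2/4 = 507.5
  white: 1015 × 1/4 = 253.75
χ² = Σ (O − E)² / E
  dark-blue: (209 − 253.75)² / 253.75 = 7.8919
  light-blue: (550 − 507.5)² / 507.5 = 3.5591
  white: (256 − 253.75)² / 253.75 = 0.0200
χ² = 7.8919 + 3.5591 + 0.0200 = 11.471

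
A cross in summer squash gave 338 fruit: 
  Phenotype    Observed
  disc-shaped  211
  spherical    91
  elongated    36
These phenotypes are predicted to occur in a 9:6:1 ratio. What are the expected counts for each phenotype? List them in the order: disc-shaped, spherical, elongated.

Total ratio parts = 16. Expected numbers out of 338:
  disc-shaped: 338 × 9/16 = 190.125
  spherical: 338 × 6/16 = 126.75
  elongated: 338 × 1/16 = 21.125

190.125, 126.75, 21.125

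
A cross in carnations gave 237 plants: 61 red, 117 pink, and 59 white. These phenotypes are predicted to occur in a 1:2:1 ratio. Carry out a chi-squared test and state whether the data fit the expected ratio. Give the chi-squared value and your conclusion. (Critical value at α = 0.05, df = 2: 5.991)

Expected counts for N = 237 under a 1:2:1 ratio (total parts = 4):
  red: 237 × 1/4 = 59.25
  pink: 237 × 2/4 = 118.5
  white: 237 × 1/4 = 59.25
χ² = Σ (O − E)² / E
  red: (61 − 59.25)² / 59.25 = 0.0517
  pink: (117 − 118.5)² / 118.5 = 0.0190
  white: (59 − 59.25)² / 59.25 = 0.0011
χ² = 0.0517 + 0.0190 + 0.0011 = 0.0718 ≈ 0.072
Degrees of freedom = 3 − 1 = 2; critical value at α = 0.05 is 5.991.
Since 0.072 < 5.991, we fail to reject the null hypothesis — the data are consistent with the 1:2:1 ratio.

0.072; consistent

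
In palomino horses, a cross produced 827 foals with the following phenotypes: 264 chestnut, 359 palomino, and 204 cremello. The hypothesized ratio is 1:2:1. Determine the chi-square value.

23.073

Expected counts for N = 827 under a 1:2:1 ratio (total parts = 4):
  chestnut: 827 × 1/4 = 206.75
  palomino: 827 × 2/4 = 413.5
  cremello: 827 × 1/4 = 206.75
χ² = Σ (O − E)² / E
  chestnut: (264 − 206.75)² / 206.75 = 15.8528
  palomino: (359 − 413.5)² / 413.5 = 7.1832
  cremello: (204 − 206.75)² / 206.75 = 0.0366
χ² = 15.8528 + 7.1832 + 0.0366 = 23.0726 ≈ 23.073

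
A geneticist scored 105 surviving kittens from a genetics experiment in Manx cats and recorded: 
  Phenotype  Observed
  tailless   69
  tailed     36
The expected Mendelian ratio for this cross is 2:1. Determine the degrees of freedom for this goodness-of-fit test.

1

A goodness-of-fit test with 2 phenotype classes has df = 2 − 1 = 1.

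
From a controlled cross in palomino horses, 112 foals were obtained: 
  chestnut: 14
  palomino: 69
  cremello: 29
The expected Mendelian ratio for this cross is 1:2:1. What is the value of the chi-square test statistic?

Total ratio parts = 4. Expected numbers out of 112:
  chestnut: 112 × 1/4 = 28
  palomino: 112 × 2/4 = 56
  cremello: 112 × 1/4 = 28
χ² = Σ (O − E)² / E
  chestnut: (14 − 28)² / 28 = 7.0000
  palomino: (69 − 56)² / 56 = 3.0179
  cremello: (29 − 28)² / 28 = 0.0357
χ² = 7.0000 + 3.0179 + 0.0357 = 10.0536 ≈ 10.054

10.054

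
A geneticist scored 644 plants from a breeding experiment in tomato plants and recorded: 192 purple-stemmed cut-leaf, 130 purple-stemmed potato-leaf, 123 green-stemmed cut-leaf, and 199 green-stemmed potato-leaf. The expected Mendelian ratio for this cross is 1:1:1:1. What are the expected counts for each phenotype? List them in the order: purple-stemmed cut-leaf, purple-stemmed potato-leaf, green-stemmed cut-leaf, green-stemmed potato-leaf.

161, 161, 161, 161

Total ratio parts = 4. Expected numbers out of 644:
  purple-stemmed cut-leaf: 644 × 1/4 = 161
  purple-stemmed potato-leaf: 644 × 1/4 = 161
  green-stemmed cut-leaf: 644 × 1/4 = 161
  green-stemmed potato-leaf: 644 × 1/4 = 161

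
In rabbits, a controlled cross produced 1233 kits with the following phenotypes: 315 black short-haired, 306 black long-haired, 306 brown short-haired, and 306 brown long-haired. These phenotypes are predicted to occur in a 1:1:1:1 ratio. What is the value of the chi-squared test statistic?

Expected counts for N = 1233 under a 1:1:1:1 ratio (total parts = 4):
  black short-haired: 1233 × 1/4 = 308.25
  black long-haired: 1233 × 1/4 = 308.25
  brown short-haired: 1233 × 1/4 = 308.25
  brown long-haired: 1233 × 1/4 = 308.25
χ² = Σ (O − E)² / E
  black short-haired: (315 − 308.25)² / 308.25 = 0.1478
  black long-haired: (306 − 308.25)² / 308.25 = 0.0164
  brown short-haired: (306 − 308.25)² / 308.25 = 0.0164
  brown long-haired: (306 − 308.25)² / 308.25 = 0.0164
χ² = 0.1478 + 0.0164 + 0.0164 + 0.0164 = 0.197

0.197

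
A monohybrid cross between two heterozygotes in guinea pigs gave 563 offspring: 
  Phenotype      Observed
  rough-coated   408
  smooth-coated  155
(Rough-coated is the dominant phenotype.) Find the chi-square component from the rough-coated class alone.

0.481

For a monohybrid cross between heterozygotes with complete dominance, the expected phenotypic ratio is 3:1.
Total ratio parts = 4. Expected numbers out of 563:
  rough-coated: 563 × 3/4 = 422.25
  smooth-coated: 563 × 1/4 = 140.75
Contribution of rough-coated: (408 − 422.25)² / 422.25 = 0.4809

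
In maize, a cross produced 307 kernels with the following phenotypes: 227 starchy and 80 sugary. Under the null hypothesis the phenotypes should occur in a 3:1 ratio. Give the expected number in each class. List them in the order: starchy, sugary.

Expected counts for N = 307 under a 3:1 ratio (total parts = 4):
  starchy: 307 × 3/4 = 230.25
  sugary: 307 × 1/4 = 76.75

230.25, 76.75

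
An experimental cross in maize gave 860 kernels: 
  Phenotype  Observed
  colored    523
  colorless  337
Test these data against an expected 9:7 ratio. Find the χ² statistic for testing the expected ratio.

Under the 9:7 hypothesis (Σ ratio = 16, N = 860):
  colored: 860 × 9/16 = 483.75
  colorless: 860 × 7/16 = 376.25
χ² = Σ (O − E)² / E
  colored: (523 − 483.75)² / 483.75 = 3.1846
  colorless: (337 − 376.25)² / 376.25 = 4.0945
χ² = 3.1846 + 4.0945 = 7.2791 ≈ 7.279

7.279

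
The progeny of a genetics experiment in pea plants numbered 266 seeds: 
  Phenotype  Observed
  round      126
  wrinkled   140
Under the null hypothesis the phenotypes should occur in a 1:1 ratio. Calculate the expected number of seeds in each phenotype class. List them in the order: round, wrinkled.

Total ratio parts = 2. Expected numbers out of 266:
  round: 266 × 1/2 = 133
  wrinkled: 266 × 1/2 = 133

133, 133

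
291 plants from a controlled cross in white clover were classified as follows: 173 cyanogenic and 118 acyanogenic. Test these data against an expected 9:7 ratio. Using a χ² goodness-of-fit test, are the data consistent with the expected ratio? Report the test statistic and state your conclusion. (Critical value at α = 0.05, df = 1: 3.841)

1.211; consistent

The 9:7 ratio has 16 parts, so with N = 291 the expected counts are:
  cyanogenic: 291 × 9/16 = 163.6875
  acyanogenic: 291 × 7/16 = 127.3125
χ² = Σ (O − E)² / E
  cyanogenic: (173 − 163.6875)² / 163.6875 = 0.5298
  acyanogenic: (118 − 127.3125)² / 127.3125 = 0.6812
χ² = 0.5298 + 0.6812 = 1.211
Degrees of freedom = 2 − 1 = 1; critical value at α = 0.05 is 3.841.
Since 1.211 < 3.841, we fail to reject the null hypothesis — the data are consistent with the 9:7 ratio.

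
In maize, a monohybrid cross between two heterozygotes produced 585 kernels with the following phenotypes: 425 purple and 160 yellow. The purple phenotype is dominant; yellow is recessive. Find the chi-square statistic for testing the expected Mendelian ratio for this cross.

1.724

For a monohybrid cross between heterozygotes with complete dominance, the expected phenotypic ratio is 3:1.
Under the 3:1 hypothesis (Σ ratio = 4, N = 585):
  purple: 585 × 3/4 = 438.75
  yellow: 585 × 1/4 = 146.25
χ² = Σ (O − E)² / E
  purple: (425 − 438.75)² / 438.75 = 0.4309
  yellow: (160 − 146.25)² / 146.25 = 1.2927
χ² = 0.4309 + 1.2927 = 1.7236 ≈ 1.724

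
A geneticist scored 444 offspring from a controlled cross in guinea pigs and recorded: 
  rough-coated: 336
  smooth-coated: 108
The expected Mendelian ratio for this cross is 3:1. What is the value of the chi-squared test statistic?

Expected counts for N = 444 under a 3:1 ratio (total parts = 4):
  rough-coated: 444 × 3/4 = 333
  smooth-coated: 444 × 1/4 = 111
χ² = Σ (O − E)² / E
  rough-coated: (336 − 333)² / 333 = 0.0270
  smooth-coated: (108 − 111)² / 111 = 0.0811
χ² = 0.0270 + 0.0811 = 0.1081 ≈ 0.108

0.108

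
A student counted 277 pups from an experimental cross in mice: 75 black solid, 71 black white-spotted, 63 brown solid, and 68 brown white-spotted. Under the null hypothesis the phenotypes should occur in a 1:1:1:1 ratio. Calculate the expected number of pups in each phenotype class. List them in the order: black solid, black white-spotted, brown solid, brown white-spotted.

The 1:1:1:1 ratio has 4 parts, so with N = 277 the expected counts are:
  black solid: 277 × 1/4 = 69.25
  black white-spotted: 277 × 1/4 = 69.25
  brown solid: 277 × 1/4 = 69.25
  brown white-spotted: 277 × 1/4 = 69.25

69.25, 69.25, 69.25, 69.25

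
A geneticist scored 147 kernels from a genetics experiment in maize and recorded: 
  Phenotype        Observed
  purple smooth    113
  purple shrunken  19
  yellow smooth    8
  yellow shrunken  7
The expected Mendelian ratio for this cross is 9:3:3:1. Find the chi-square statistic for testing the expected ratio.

28.178

The 9:3:3:1 ratio has 16 parts, so with N = 147 the expected counts are:
  purple smooth: 147 × 9/16 = 82.6875
  purple shrunken: 147 × 3/16 = 27.5625
  yellow smooth: 147 × 3/16 = 27.5625
  yellow shrunken: 147 × 1/16 = 9.1875
χ² = Σ (O − E)² / E
  purple smooth: (113 − 82.6875)² / 82.6875 = 11.1123
  purple shrunken: (19 − 27.5625)² / 27.5625 = 2.6600
  yellow smooth: (8 − 27.5625)² / 27.5625 = 13.8845
  yellow shrunken: (7 − 9.1875)² / 9.1875 = 0.5208
χ² = 11.1123 + 2.6600 + 13.8845 + 0.5208 = 28.1776 ≈ 28.178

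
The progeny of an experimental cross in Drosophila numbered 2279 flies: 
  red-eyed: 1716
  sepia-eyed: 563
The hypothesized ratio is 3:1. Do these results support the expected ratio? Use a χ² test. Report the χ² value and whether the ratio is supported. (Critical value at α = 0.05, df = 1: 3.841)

0.107; consistent

Total ratio parts = 4. Expected numbers out of 2279:
  red-eyed: 2279 × 3/4 = 1709.25
  sepia-eyed: 2279 × 1/4 = 569.75
χ² = Σ (O − E)² / E
  red-eyed: (1716 − 1709.25)² / 1709.25 = 0.0267
  sepia-eyed: (563 − 569.75)² / 569.75 = 0.0800
χ² = 0.0267 + 0.0800 = 0.1067 ≈ 0.107
Degrees of freedom = 2 − 1 = 1; critical value at α = 0.05 is 3.841.
Since 0.107 < 3.841, we fail to reject the null hypothesis — the data are consistent with the 3:1 ratio.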